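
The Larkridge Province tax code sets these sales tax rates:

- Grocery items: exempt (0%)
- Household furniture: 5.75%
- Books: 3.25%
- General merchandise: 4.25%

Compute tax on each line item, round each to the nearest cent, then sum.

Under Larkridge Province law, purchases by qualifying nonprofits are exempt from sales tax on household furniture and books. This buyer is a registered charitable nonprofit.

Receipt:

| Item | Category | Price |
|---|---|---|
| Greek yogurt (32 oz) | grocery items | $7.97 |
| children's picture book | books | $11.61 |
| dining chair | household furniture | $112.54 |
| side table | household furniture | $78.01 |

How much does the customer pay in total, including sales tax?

$210.13

Greek yogurt (32 oz) $7.97: grocery items → 0% → $0.00
Children's picture book $11.61: books, buyer-exempt → 0% → $0.00
Dining chair $112.54: household furniture, buyer-exempt → 0% → $0.00
Side table $78.01: household furniture, buyer-exempt → 0% → $0.00
Subtotal = $210.13; tax = $0.00; total due = $210.13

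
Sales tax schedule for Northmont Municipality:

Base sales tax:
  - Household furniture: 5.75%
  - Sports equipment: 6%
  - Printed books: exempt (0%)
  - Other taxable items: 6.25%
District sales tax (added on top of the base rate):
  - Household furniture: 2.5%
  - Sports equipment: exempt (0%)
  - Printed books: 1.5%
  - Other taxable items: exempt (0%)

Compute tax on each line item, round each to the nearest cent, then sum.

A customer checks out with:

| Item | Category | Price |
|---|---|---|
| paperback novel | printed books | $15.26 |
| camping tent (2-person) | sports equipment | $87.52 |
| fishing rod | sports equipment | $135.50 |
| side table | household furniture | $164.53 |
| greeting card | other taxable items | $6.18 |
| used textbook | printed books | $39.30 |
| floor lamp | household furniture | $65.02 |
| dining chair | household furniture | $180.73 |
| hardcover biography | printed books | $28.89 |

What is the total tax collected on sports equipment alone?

$13.38

Camping tent (2-person) $87.52: sports equipment → 6% + 0% district = 6% → $5.25
Fishing rod $135.50: sports equipment → 6% + 0% district = 6% → $8.13
Tax on sports equipment = $5.25 + $8.13 = $13.38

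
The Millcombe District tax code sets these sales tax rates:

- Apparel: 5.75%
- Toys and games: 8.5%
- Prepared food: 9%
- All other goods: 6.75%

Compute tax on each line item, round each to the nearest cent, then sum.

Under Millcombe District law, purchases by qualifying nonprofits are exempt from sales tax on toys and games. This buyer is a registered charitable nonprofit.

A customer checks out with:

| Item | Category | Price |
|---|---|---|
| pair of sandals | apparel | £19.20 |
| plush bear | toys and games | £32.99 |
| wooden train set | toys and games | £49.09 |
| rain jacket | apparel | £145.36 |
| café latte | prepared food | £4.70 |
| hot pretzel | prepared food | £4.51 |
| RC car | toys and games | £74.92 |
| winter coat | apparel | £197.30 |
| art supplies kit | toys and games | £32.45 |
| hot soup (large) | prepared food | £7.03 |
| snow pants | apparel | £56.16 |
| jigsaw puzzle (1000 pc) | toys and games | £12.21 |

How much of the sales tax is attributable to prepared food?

Café latte £4.70: prepared food → 9% → £0.42
Hot pretzel £4.51: prepared food → 9% → £0.41
Hot soup (large) £7.03: prepared food → 9% → £0.63
Tax on prepared food = £0.42 + £0.41 + £0.63 = £1.46

£1.46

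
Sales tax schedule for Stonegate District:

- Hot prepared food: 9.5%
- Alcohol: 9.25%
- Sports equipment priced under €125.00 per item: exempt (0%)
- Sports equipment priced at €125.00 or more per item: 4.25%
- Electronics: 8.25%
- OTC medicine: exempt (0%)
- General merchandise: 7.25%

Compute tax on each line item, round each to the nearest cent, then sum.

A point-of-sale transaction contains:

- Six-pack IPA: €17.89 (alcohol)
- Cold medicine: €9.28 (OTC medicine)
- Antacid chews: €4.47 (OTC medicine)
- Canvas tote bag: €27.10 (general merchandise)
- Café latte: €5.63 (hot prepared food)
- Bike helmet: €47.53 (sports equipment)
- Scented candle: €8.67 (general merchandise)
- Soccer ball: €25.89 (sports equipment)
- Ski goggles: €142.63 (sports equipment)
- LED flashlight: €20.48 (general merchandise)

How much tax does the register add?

€12.31

Six-pack IPA €17.89: alcohol → 9.25% → €1.65
Cold medicine €9.28: OTC medicine → 0% → €0.00
Antacid chews €4.47: OTC medicine → 0% → €0.00
Canvas tote bag €27.10: general merchandise → 7.25% → €1.96
Café latte €5.63: hot prepared food → 9.5% → €0.53
Bike helmet €47.53: sports equipment, under €125.00 → 0% → €0.00
Scented candle €8.67: general merchandise → 7.25% → €0.63
Soccer ball €25.89: sports equipment, under €125.00 → 0% → €0.00
Ski goggles €142.63: sports equipment, €125.00 or more → 4.25% → €6.06
LED flashlight €20.48: general merchandise → 7.25% → €1.48
Total tax = €1.65 + €1.96 + €0.53 + €0.63 + €6.06 + €1.48 = €12.31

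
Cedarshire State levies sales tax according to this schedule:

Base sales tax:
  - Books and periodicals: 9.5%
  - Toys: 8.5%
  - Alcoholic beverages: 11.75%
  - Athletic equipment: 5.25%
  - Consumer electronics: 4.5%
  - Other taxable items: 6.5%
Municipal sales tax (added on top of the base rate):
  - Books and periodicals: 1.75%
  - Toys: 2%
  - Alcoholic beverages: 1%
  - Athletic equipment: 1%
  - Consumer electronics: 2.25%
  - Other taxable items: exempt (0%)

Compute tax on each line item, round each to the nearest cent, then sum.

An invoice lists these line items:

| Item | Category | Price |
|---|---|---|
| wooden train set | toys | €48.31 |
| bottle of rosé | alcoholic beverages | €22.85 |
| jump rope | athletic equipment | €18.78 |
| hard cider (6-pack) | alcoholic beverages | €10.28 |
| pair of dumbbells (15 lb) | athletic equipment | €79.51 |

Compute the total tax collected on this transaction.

Wooden train set €48.31: toys → 8.5% + 2% municipal = 10.5% → €5.07
Bottle of rosé €22.85: alcoholic beverages → 11.75% + 1% municipal = 12.75% → €2.91
Jump rope €18.78: athletic equipment → 5.25% + 1% municipal = 6.25% → €1.17
Hard cider (6-pack) €10.28: alcoholic beverages → 11.75% + 1% municipal = 12.75% → €1.31
Pair of dumbbells (15 lb) €79.51: athletic equipment → 5.25% + 1% municipal = 6.25% → €4.97
Total tax = €5.07 + €2.91 + €1.17 + €1.31 + €4.97 = €15.43

€15.43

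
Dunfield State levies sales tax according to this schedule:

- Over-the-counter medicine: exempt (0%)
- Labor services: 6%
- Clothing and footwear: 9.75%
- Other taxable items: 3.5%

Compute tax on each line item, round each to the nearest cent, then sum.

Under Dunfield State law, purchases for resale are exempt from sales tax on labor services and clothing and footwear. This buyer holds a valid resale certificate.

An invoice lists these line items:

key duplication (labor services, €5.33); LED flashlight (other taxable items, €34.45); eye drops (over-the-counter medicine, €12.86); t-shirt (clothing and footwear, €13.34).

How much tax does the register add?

€1.21

Key duplication €5.33: labor services, buyer-exempt → 0% → €0.00
LED flashlight €34.45: other taxable items → 3.5% → €1.21
Eye drops €12.86: over-the-counter medicine → 0% → €0.00
T-shirt €13.34: clothing and footwear, buyer-exempt → 0% → €0.00
Total tax = €1.21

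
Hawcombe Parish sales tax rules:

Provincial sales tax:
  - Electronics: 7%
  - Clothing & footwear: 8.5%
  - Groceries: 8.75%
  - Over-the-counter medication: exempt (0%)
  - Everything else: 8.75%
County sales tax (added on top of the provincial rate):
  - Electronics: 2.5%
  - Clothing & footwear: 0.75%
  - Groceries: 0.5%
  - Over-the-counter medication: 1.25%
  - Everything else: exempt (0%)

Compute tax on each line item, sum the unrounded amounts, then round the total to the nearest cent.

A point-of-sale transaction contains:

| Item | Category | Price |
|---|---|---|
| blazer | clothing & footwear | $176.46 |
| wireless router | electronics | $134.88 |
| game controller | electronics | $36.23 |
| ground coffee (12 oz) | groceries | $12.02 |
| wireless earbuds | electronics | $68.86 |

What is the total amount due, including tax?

Blazer $176.46: clothing & footwear → 8.5% + 0.75% county = 9.25% → $16.32255
Wireless router $134.88: electronics → 7% + 2.5% county = 9.5% → $12.8136
Game controller $36.23: electronics → 7% + 2.5% county = 9.5% → $3.44185
Ground coffee (12 oz) $12.02: groceries → 8.75% + 0.5% county = 9.25% → $1.11185
Wireless earbuds $68.86: electronics → 7% + 2.5% county = 9.5% → $6.5417
Subtotal = $428.45; unrounded tax = $40.23155 → $40.23; total due = $468.68

$468.68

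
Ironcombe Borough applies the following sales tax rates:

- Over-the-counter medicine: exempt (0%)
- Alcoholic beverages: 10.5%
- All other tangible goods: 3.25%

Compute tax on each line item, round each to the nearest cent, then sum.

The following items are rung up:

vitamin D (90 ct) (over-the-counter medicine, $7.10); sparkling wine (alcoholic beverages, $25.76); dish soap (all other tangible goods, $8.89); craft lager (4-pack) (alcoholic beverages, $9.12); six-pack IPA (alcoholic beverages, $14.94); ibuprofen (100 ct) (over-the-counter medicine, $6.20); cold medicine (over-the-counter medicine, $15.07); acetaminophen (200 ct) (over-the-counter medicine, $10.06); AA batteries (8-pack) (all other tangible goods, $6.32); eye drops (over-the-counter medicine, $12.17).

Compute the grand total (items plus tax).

$121.36

Vitamin D (90 ct) $7.10: over-the-counter medicine → 0% → $0.00
Sparkling wine $25.76: alcoholic beverages → 10.5% → $2.70
Dish soap $8.89: all other tangible goods → 3.25% → $0.29
Craft lager (4-pack) $9.12: alcoholic beverages → 10.5% → $0.96
Six-pack IPA $14.94: alcoholic beverages → 10.5% → $1.57
Ibuprofen (100 ct) $6.20: over-the-counter medicine → 0% → $0.00
Cold medicine $15.07: over-the-counter medicine → 0% → $0.00
Acetaminophen (200 ct) $10.06: over-the-counter medicine → 0% → $0.00
AA batteries (8-pack) $6.32: all other tangible goods → 3.25% → $0.21
Eye drops $12.17: over-the-counter medicine → 0% → $0.00
Subtotal = $115.63; tax = $5.73; total due = $121.36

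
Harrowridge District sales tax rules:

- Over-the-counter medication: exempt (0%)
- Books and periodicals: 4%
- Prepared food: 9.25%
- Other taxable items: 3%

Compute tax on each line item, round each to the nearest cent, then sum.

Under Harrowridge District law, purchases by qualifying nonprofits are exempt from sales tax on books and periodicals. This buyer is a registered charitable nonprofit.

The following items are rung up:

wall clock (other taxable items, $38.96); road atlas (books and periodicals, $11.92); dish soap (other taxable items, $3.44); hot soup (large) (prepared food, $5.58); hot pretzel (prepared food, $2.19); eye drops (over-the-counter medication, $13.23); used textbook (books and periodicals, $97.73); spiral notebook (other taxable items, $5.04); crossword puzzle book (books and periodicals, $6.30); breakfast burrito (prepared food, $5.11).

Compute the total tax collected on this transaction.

$2.61

Wall clock $38.96: other taxable items → 3% → $1.17
Road atlas $11.92: books and periodicals, buyer-exempt → 0% → $0.00
Dish soap $3.44: other taxable items → 3% → $0.10
Hot soup (large) $5.58: prepared food → 9.25% → $0.52
Hot pretzel $2.19: prepared food → 9.25% → $0.20
Eye drops $13.23: over-the-counter medication → 0% → $0.00
Used textbook $97.73: books and periodicals, buyer-exempt → 0% → $0.00
Spiral notebook $5.04: other taxable items → 3% → $0.15
Crossword puzzle book $6.30: books and periodicals, buyer-exempt → 0% → $0.00
Breakfast burrito $5.11: prepared food → 9.25% → $0.47
Total tax = $1.17 + $0.10 + $0.52 + $0.20 + $0.15 + $0.47 = $2.61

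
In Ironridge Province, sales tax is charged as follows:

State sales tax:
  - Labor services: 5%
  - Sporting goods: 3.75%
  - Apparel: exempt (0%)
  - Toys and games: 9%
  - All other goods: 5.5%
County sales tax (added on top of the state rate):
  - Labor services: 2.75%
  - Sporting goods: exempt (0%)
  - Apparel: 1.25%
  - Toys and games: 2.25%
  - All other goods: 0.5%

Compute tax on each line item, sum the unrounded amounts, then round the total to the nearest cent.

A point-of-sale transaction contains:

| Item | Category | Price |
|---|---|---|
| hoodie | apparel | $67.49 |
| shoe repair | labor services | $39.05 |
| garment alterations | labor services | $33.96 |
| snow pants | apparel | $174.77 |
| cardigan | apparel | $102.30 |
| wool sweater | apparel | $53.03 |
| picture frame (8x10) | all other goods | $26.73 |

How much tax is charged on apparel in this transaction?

Hoodie $67.49: apparel → 0% + 1.25% county = 1.25% → $0.843625
Snow pants $174.77: apparel → 0% + 1.25% county = 1.25% → $2.184625
Cardigan $102.30: apparel → 0% + 1.25% county = 1.25% → $1.27875
Wool sweater $53.03: apparel → 0% + 1.25% county = 1.25% → $0.662875
Tax on apparel: unrounded sum = $4.969875 → $4.97

$4.97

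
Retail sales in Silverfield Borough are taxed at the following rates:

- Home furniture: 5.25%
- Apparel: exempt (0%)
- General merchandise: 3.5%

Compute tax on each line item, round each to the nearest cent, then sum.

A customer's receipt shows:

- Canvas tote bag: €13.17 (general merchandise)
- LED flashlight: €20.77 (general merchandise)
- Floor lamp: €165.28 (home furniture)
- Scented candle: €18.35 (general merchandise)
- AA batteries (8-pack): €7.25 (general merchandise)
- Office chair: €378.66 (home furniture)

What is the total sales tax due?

Canvas tote bag €13.17: general merchandise → 3.5% → €0.46
LED flashlight €20.77: general merchandise → 3.5% → €0.73
Floor lamp €165.28: home furniture → 5.25% → €8.68
Scented candle €18.35: general merchandise → 3.5% → €0.64
AA batteries (8-pack) €7.25: general merchandise → 3.5% → €0.25
Office chair €378.66: home furniture → 5.25% → €19.88
Total tax = €0.46 + €0.73 + €8.68 + €0.64 + €0.25 + €19.88 = €30.64

€30.64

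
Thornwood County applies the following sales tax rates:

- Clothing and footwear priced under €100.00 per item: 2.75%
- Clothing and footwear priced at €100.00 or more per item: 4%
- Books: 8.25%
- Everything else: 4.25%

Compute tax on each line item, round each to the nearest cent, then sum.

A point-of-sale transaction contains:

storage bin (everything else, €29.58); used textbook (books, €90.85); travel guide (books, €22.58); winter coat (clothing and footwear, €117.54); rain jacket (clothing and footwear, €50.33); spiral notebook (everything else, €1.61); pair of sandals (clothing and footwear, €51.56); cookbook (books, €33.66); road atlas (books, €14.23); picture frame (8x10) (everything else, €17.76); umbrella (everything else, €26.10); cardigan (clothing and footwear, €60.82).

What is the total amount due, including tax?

Storage bin €29.58: everything else → 4.25% → €1.26
Used textbook €90.85: books → 8.25% → €7.50
Travel guide €22.58: books → 8.25% → €1.86
Winter coat €117.54: clothing and footwear, €100.00 or more → 4% → €4.70
Rain jacket €50.33: clothing and footwear, under €100.00 → 2.75% → €1.38
Spiral notebook €1.61: everything else → 4.25% → €0.07
Pair of sandals €51.56: clothing and footwear, under €100.00 → 2.75% → €1.42
Cookbook €33.66: books → 8.25% → €2.78
Road atlas €14.23: books → 8.25% → €1.17
Picture frame (8x10) €17.76: everything else → 4.25% → €0.75
Umbrella €26.10: everything else → 4.25% → €1.11
Cardigan €60.82: clothing and footwear, under €100.00 → 2.75% → €1.67
Subtotal = €516.62; tax = €25.67; total due = €542.29

€542.29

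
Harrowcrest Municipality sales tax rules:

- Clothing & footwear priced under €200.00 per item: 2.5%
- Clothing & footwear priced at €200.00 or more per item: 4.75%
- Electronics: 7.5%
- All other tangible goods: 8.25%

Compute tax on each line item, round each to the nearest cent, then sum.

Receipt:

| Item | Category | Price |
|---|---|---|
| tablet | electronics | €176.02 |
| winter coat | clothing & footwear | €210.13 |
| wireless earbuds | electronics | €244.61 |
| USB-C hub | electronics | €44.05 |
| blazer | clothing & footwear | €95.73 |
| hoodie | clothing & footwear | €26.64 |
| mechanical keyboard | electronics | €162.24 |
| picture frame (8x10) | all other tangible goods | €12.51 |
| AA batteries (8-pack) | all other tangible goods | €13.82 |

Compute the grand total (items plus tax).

Tablet €176.02: electronics → 7.5% → €13.20
Winter coat €210.13: clothing & footwear, €200.00 or more → 4.75% → €9.98
Wireless earbuds €244.61: electronics → 7.5% → €18.35
USB-C hub €44.05: electronics → 7.5% → €3.30
Blazer €95.73: clothing & footwear, under €200.00 → 2.5% → €2.39
Hoodie €26.64: clothing & footwear, under €200.00 → 2.5% → €0.67
Mechanical keyboard €162.24: electronics → 7.5% → €12.17
Picture frame (8x10) €12.51: all other tangible goods → 8.25% → €1.03
AA batteries (8-pack) €13.82: all other tangible goods → 8.25% → €1.14
Subtotal = €985.75; tax = €62.23; total due = €1047.98

€1047.98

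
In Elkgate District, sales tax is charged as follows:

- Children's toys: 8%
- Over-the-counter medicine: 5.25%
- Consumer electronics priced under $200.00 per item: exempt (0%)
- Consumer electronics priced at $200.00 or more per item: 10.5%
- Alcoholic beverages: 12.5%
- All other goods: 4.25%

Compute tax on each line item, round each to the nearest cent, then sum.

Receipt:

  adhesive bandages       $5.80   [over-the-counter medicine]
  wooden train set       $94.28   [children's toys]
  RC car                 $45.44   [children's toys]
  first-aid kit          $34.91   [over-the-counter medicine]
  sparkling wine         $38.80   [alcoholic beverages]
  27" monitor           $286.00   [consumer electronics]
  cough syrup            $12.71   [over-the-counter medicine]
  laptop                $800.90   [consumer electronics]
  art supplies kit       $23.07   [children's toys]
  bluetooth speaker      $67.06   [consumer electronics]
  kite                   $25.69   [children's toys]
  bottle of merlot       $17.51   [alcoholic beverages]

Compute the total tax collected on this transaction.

Adhesive bandages $5.80: over-the-counter medicine → 5.25% → $0.30
Wooden train set $94.28: children's toys → 8% → $7.54
RC car $45.44: children's toys → 8% → $3.64
First-aid kit $34.91: over-the-counter medicine → 5.25% → $1.83
Sparkling wine $38.80: alcoholic beverages → 12.5% → $4.85
27" monitor $286.00: consumer electronics, $200.00 or more → 10.5% → $30.03
Cough syrup $12.71: over-the-counter medicine → 5.25% → $0.67
Laptop $800.90: consumer electronics, $200.00 or more → 10.5% → $84.09
Art supplies kit $23.07: children's toys → 8% → $1.85
Bluetooth speaker $67.06: consumer electronics, under $200.00 → 0% → $0.00
Kite $25.69: children's toys → 8% → $2.06
Bottle of merlot $17.51: alcoholic beverages → 12.5% → $2.19
Total tax = $0.30 + $7.54 + $3.64 + $1.83 + $4.85 + $30.03 + $0.67 + $84.09 + $1.85 + $2.06 + $2.19 = $139.05

$139.05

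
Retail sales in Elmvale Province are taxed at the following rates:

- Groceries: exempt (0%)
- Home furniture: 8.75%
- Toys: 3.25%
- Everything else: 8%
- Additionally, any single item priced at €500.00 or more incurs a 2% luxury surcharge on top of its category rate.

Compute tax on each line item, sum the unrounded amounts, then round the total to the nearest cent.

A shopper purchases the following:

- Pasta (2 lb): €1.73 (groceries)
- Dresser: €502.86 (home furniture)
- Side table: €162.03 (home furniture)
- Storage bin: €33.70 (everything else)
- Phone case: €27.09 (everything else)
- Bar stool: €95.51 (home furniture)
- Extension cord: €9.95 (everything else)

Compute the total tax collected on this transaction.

Pasta (2 lb) €1.73: groceries → 0% → €0.00
Dresser €502.86: home furniture → 8.75% + 2% surcharge = 10.75% → €54.05745
Side table €162.03: home furniture → 8.75% → €14.177625
Storage bin €33.70: everything else → 8% → €2.696
Phone case €27.09: everything else → 8% → €2.1672
Bar stool €95.51: home furniture → 8.75% → €8.357125
Extension cord €9.95: everything else → 8% → €0.796
Unrounded tax sum = €82.2514 → €82.25

€82.25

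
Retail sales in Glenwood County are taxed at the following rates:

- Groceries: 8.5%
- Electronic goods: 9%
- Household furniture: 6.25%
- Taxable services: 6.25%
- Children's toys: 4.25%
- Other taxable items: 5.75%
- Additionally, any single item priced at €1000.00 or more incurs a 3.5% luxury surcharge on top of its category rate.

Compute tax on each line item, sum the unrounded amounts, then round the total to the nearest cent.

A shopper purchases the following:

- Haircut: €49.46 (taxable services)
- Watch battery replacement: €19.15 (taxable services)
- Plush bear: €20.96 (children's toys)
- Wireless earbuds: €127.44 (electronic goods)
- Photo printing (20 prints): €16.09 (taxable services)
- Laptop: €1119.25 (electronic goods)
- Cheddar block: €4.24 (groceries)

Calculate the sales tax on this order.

€157.92

Haircut €49.46: taxable services → 6.25% → €3.09125
Watch battery replacement €19.15: taxable services → 6.25% → €1.196875
Plush bear €20.96: children's toys → 4.25% → €0.8908
Wireless earbuds €127.44: electronic goods → 9% → €11.4696
Photo printing (20 prints) €16.09: taxable services → 6.25% → €1.005625
Laptop €1119.25: electronic goods → 9% + 3.5% surcharge = 12.5% → €139.90625
Cheddar block €4.24: groceries → 8.5% → €0.3604
Unrounded tax sum = €157.9208 → €157.92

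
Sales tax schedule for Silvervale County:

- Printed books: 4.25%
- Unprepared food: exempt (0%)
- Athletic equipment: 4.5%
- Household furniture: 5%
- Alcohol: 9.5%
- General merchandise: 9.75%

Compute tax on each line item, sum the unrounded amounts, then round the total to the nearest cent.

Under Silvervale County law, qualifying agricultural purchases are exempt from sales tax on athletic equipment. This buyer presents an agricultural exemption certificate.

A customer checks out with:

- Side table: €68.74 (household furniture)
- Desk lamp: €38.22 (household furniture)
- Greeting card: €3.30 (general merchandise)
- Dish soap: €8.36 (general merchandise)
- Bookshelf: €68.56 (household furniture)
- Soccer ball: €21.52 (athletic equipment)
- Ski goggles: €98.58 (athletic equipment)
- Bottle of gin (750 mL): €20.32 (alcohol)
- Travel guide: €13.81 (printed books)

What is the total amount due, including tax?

Side table €68.74: household furniture → 5% → €3.437
Desk lamp €38.22: household furniture → 5% → €1.911
Greeting card €3.30: general merchandise → 9.75% → €0.32175
Dish soap €8.36: general merchandise → 9.75% → €0.8151
Bookshelf €68.56: household furniture → 5% → €3.428
Soccer ball €21.52: athletic equipment, buyer-exempt → 0% → €0.00
Ski goggles €98.58: athletic equipment, buyer-exempt → 0% → €0.00
Bottle of gin (750 mL) €20.32: alcohol → 9.5% → €1.9304
Travel guide €13.81: printed books → 4.25% → €0.586925
Subtotal = €341.41; unrounded tax = €12.430175 → €12.43; total due = €353.84

€353.84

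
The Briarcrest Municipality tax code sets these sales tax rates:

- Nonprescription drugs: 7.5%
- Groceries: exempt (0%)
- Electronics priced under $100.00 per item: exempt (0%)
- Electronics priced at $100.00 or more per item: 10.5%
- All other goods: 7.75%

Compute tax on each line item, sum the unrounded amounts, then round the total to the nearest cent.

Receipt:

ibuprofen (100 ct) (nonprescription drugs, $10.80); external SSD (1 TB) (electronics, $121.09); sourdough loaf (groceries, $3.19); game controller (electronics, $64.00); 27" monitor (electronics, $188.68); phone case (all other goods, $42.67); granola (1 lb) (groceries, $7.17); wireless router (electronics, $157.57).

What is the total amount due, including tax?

Ibuprofen (100 ct) $10.80: nonprescription drugs → 7.5% → $0.81
External SSD (1 TB) $121.09: electronics, $100.00 or more → 10.5% → $12.71445
Sourdough loaf $3.19: groceries → 0% → $0.00
Game controller $64.00: electronics, under $100.00 → 0% → $0.00
27" monitor $188.68: electronics, $100.00 or more → 10.5% → $19.8114
Phone case $42.67: all other goods → 7.75% → $3.306925
Granola (1 lb) $7.17: groceries → 0% → $0.00
Wireless router $157.57: electronics, $100.00 or more → 10.5% → $16.54485
Subtotal = $595.17; unrounded tax = $53.187625 → $53.19; total due = $648.36

$648.36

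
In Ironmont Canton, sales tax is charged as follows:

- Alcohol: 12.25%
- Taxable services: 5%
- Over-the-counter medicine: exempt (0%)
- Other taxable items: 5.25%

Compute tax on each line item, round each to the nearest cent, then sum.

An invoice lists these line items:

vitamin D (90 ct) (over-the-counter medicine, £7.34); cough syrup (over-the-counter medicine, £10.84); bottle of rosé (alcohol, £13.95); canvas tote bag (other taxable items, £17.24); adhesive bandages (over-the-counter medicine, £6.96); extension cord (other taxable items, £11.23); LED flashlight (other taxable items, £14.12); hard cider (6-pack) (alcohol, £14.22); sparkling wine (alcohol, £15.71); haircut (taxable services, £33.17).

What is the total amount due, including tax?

Vitamin D (90 ct) £7.34: over-the-counter medicine → 0% → £0.00
Cough syrup £10.84: over-the-counter medicine → 0% → £0.00
Bottle of rosé £13.95: alcohol → 12.25% → £1.71
Canvas tote bag £17.24: other taxable items → 5.25% → £0.91
Adhesive bandages £6.96: over-the-counter medicine → 0% → £0.00
Extension cord £11.23: other taxable items → 5.25% → £0.59
LED flashlight £14.12: other taxable items → 5.25% → £0.74
Hard cider (6-pack) £14.22: alcohol → 12.25% → £1.74
Sparkling wine £15.71: alcohol → 12.25% → £1.92
Haircut £33.17: taxable services → 5% → £1.66
Subtotal = £144.78; tax = £9.27; total due = £154.05

£154.05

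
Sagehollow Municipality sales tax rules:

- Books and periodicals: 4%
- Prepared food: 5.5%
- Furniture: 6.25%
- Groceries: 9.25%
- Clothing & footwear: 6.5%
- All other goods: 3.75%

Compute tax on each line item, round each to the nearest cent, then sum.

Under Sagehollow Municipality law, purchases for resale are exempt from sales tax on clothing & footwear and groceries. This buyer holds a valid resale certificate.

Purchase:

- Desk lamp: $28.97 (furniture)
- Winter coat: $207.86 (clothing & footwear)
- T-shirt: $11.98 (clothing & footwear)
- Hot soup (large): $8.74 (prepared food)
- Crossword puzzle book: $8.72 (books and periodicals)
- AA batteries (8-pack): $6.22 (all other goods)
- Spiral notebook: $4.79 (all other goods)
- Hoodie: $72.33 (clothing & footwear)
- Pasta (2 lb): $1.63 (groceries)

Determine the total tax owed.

$3.05

Desk lamp $28.97: furniture → 6.25% → $1.81
Winter coat $207.86: clothing & footwear, buyer-exempt → 0% → $0.00
T-shirt $11.98: clothing & footwear, buyer-exempt → 0% → $0.00
Hot soup (large) $8.74: prepared food → 5.5% → $0.48
Crossword puzzle book $8.72: books and periodicals → 4% → $0.35
AA batteries (8-pack) $6.22: all other goods → 3.75% → $0.23
Spiral notebook $4.79: all other goods → 3.75% → $0.18
Hoodie $72.33: clothing & footwear, buyer-exempt → 0% → $0.00
Pasta (2 lb) $1.63: groceries, buyer-exempt → 0% → $0.00
Total tax = $1.81 + $0.48 + $0.35 + $0.23 + $0.18 = $3.05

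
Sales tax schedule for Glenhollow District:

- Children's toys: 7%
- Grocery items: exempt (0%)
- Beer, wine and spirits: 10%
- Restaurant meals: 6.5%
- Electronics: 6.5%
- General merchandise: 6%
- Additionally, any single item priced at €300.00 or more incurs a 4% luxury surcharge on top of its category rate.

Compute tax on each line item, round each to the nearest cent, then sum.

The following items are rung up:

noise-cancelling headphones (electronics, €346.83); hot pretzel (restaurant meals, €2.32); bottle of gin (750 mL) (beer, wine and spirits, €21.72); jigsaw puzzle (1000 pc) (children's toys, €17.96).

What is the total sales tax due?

Noise-cancelling headphones €346.83: electronics → 6.5% + 4% surcharge = 10.5% → €36.42
Hot pretzel €2.32: restaurant meals → 6.5% → €0.15
Bottle of gin (750 mL) €21.72: beer, wine and spirits → 10% → €2.17
Jigsaw puzzle (1000 pc) €17.96: children's toys → 7% → €1.26
Total tax = €36.42 + €0.15 + €2.17 + €1.26 = €40.00

€40.00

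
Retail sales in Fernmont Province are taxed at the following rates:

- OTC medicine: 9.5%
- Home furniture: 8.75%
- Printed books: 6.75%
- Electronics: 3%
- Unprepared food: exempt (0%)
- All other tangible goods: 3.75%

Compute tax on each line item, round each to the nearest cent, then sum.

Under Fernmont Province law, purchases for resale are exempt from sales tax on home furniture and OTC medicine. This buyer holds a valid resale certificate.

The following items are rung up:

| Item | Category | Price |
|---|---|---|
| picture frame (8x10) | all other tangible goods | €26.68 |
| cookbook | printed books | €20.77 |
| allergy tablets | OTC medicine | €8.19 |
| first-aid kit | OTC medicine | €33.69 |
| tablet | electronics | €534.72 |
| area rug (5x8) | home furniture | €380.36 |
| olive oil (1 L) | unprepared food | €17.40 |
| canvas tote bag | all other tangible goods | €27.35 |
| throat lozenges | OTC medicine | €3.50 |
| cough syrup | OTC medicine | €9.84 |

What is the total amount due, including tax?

Picture frame (8x10) €26.68: all other tangible goods → 3.75% → €1.00
Cookbook €20.77: printed books → 6.75% → €1.40
Allergy tablets €8.19: OTC medicine, buyer-exempt → 0% → €0.00
First-aid kit €33.69: OTC medicine, buyer-exempt → 0% → €0.00
Tablet €534.72: electronics → 3% → €16.04
Area rug (5x8) €380.36: home furniture, buyer-exempt → 0% → €0.00
Olive oil (1 L) €17.40: unprepared food → 0% → €0.00
Canvas tote bag €27.35: all other tangible goods → 3.75% → €1.03
Throat lozenges €3.50: OTC medicine, buyer-exempt → 0% → €0.00
Cough syrup €9.84: OTC medicine, buyer-exempt → 0% → €0.00
Subtotal = €1062.50; tax = €19.47; total due = €1081.97

€1081.97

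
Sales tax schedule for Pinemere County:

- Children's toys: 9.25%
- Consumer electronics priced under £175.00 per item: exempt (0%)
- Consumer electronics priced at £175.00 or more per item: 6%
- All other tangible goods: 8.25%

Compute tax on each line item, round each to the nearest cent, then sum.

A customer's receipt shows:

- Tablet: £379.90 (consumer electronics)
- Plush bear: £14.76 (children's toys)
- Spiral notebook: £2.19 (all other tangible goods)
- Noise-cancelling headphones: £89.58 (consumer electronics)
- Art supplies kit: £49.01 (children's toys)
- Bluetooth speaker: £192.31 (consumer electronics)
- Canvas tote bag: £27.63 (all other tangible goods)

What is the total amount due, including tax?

£798.07

Tablet £379.90: consumer electronics, £175.00 or more → 6% → £22.79
Plush bear £14.76: children's toys → 9.25% → £1.37
Spiral notebook £2.19: all other tangible goods → 8.25% → £0.18
Noise-cancelling headphones £89.58: consumer electronics, under £175.00 → 0% → £0.00
Art supplies kit £49.01: children's toys → 9.25% → £4.53
Bluetooth speaker £192.31: consumer electronics, £175.00 or more → 6% → £11.54
Canvas tote bag £27.63: all other tangible goods → 8.25% → £2.28
Subtotal = £755.38; tax = £42.69; total due = £798.07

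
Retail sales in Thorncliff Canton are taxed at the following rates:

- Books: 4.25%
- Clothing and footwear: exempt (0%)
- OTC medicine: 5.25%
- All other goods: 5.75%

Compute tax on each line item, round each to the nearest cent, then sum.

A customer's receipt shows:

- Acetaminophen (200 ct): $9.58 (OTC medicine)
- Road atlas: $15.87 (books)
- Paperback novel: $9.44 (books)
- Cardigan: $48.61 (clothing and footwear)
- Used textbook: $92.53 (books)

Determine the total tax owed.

Acetaminophen (200 ct) $9.58: OTC medicine → 5.25% → $0.50
Road atlas $15.87: books → 4.25% → $0.67
Paperback novel $9.44: books → 4.25% → $0.40
Cardigan $48.61: clothing and footwear → 0% → $0.00
Used textbook $92.53: books → 4.25% → $3.93
Total tax = $0.50 + $0.67 + $0.40 + $3.93 = $5.50

$5.50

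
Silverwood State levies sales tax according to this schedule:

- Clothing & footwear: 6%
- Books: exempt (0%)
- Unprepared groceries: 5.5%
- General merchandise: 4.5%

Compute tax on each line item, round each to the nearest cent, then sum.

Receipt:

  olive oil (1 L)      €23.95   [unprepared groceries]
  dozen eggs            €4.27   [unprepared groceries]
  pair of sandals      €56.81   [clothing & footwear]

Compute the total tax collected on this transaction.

€4.96

Olive oil (1 L) €23.95: unprepared groceries → 5.5% → €1.32
Dozen eggs €4.27: unprepared groceries → 5.5% → €0.23
Pair of sandals €56.81: clothing & footwear → 6% → €3.41
Total tax = €1.32 + €0.23 + €3.41 = €4.96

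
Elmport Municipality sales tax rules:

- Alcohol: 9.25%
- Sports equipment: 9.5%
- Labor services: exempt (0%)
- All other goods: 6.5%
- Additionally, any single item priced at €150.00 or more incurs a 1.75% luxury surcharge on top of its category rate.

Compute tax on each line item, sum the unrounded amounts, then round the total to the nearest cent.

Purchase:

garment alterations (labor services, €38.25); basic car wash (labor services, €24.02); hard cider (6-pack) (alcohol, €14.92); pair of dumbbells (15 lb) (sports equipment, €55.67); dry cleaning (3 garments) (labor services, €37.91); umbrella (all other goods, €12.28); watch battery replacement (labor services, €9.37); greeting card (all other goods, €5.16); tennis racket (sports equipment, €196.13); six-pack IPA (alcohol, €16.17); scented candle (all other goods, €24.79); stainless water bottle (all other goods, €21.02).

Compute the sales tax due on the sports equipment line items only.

Pair of dumbbells (15 lb) €55.67: sports equipment → 9.5% → €5.28865
Tennis racket €196.13: sports equipment → 9.5% + 1.75% surcharge = 11.25% → €22.064625
Tax on sports equipment: unrounded sum = €27.353275 → €27.35

€27.35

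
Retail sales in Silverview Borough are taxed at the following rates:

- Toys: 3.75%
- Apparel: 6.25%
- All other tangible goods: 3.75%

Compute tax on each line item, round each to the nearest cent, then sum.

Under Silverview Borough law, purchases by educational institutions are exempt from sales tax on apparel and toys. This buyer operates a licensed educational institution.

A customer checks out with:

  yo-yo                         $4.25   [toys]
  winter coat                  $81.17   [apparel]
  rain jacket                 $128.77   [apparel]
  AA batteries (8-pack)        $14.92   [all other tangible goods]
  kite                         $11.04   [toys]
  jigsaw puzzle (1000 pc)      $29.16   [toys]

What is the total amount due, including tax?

$269.87

Yo-yo $4.25: toys, buyer-exempt → 0% → $0.00
Winter coat $81.17: apparel, buyer-exempt → 0% → $0.00
Rain jacket $128.77: apparel, buyer-exempt → 0% → $0.00
AA batteries (8-pack) $14.92: all other tangible goods → 3.75% → $0.56
Kite $11.04: toys, buyer-exempt → 0% → $0.00
Jigsaw puzzle (1000 pc) $29.16: toys, buyer-exempt → 0% → $0.00
Subtotal = $269.31; tax = $0.56; total due = $269.87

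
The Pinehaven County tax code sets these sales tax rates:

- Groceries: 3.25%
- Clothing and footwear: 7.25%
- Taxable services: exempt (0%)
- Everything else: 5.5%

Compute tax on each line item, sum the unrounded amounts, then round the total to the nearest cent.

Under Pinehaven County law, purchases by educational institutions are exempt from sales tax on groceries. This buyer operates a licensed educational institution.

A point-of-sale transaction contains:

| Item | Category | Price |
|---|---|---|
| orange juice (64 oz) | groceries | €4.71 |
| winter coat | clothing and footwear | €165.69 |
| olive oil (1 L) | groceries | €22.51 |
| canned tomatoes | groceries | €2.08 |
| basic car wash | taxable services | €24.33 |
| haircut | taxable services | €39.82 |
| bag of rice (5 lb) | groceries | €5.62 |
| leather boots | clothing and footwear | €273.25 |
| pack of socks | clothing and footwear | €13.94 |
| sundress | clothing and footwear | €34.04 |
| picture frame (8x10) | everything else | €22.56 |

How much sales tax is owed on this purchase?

Orange juice (64 oz) €4.71: groceries, buyer-exempt → 0% → €0.00
Winter coat €165.69: clothing and footwear → 7.25% → €12.012525
Olive oil (1 L) €22.51: groceries, buyer-exempt → 0% → €0.00
Canned tomatoes €2.08: groceries, buyer-exempt → 0% → €0.00
Basic car wash €24.33: taxable services → 0% → €0.00
Haircut €39.82: taxable services → 0% → €0.00
Bag of rice (5 lb) €5.62: groceries, buyer-exempt → 0% → €0.00
Leather boots €273.25: clothing and footwear → 7.25% → €19.810625
Pack of socks €13.94: clothing and footwear → 7.25% → €1.01065
Sundress €34.04: clothing and footwear → 7.25% → €2.4679
Picture frame (8x10) €22.56: everything else → 5.5% → €1.2408
Unrounded tax sum = €36.5425 → €36.54

€36.54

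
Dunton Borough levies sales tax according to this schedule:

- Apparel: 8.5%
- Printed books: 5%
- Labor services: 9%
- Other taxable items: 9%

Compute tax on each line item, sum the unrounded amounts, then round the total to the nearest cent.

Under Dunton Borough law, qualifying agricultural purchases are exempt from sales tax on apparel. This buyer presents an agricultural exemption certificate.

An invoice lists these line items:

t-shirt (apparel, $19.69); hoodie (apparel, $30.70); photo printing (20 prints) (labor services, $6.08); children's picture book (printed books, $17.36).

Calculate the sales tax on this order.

T-shirt $19.69: apparel, buyer-exempt → 0% → $0.00
Hoodie $30.70: apparel, buyer-exempt → 0% → $0.00
Photo printing (20 prints) $6.08: labor services → 9% → $0.5472
Children's picture book $17.36: printed books → 5% → $0.868
Unrounded tax sum = $1.4152 → $1.42

$1.42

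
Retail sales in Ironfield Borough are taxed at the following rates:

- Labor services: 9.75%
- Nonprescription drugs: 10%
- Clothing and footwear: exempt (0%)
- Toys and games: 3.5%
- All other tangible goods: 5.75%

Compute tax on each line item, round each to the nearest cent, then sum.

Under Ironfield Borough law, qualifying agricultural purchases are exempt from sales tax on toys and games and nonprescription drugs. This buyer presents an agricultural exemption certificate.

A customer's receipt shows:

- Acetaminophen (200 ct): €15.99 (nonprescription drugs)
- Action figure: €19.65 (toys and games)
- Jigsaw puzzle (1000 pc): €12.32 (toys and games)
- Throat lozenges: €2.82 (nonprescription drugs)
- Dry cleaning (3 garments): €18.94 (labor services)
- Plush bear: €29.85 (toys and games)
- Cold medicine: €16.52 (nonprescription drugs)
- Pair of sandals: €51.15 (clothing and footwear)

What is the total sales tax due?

€1.85

Acetaminophen (200 ct) €15.99: nonprescription drugs, buyer-exempt → 0% → €0.00
Action figure €19.65: toys and games, buyer-exempt → 0% → €0.00
Jigsaw puzzle (1000 pc) €12.32: toys and games, buyer-exempt → 0% → €0.00
Throat lozenges €2.82: nonprescription drugs, buyer-exempt → 0% → €0.00
Dry cleaning (3 garments) €18.94: labor services → 9.75% → €1.85
Plush bear €29.85: toys and games, buyer-exempt → 0% → €0.00
Cold medicine €16.52: nonprescription drugs, buyer-exempt → 0% → €0.00
Pair of sandals €51.15: clothing and footwear → 0% → €0.00
Total tax = €1.85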